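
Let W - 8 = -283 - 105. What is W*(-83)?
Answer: 31540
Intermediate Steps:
W = -380 (W = 8 + (-283 - 105) = 8 - 388 = -380)
W*(-83) = -380*(-83) = 31540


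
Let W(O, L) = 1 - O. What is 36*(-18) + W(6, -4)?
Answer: -653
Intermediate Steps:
36*(-18) + W(6, -4) = 36*(-18) + (1 - 1*6) = -648 + (1 - 6) = -648 - 5 = -653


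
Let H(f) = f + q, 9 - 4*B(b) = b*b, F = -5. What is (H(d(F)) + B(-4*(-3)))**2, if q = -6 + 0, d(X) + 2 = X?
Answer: 34969/16 ≈ 2185.6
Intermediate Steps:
d(X) = -2 + X
B(b) = 9/4 - b**2/4 (B(b) = 9/4 - b*b/4 = 9/4 - b**2/4)
q = -6
H(f) = -6 + f (H(f) = f - 6 = -6 + f)
(H(d(F)) + B(-4*(-3)))**2 = ((-6 + (-2 - 5)) + (9/4 - (-4*(-3))**2/4))**2 = ((-6 - 7) + (9/4 - 1/4*12**2))**2 = (-13 + (9/4 - 1/4*144))**2 = (-13 + (9/4 - 36))**2 = (-13 - 135/4)**2 = (-187/4)**2 = 34969/16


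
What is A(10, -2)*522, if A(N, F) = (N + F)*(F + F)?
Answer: -16704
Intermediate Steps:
A(N, F) = 2*F*(F + N) (A(N, F) = (F + N)*(2*F) = 2*F*(F + N))
A(10, -2)*522 = (2*(-2)*(-2 + 10))*522 = (2*(-2)*8)*522 = -32*522 = -16704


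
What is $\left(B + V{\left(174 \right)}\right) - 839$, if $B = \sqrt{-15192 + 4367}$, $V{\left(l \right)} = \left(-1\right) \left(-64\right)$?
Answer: $-775 + 5 i \sqrt{433} \approx -775.0 + 104.04 i$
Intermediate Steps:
$V{\left(l \right)} = 64$
$B = 5 i \sqrt{433}$ ($B = \sqrt{-10825} = 5 i \sqrt{433} \approx 104.04 i$)
$\left(B + V{\left(174 \right)}\right) - 839 = \left(5 i \sqrt{433} + 64\right) - 839 = \left(64 + 5 i \sqrt{433}\right) - 839 = -775 + 5 i \sqrt{433}$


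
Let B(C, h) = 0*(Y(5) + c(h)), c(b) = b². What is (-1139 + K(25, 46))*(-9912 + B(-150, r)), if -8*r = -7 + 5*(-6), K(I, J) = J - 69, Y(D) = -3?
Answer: 11517744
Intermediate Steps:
K(I, J) = -69 + J
r = 37/8 (r = -(-7 + 5*(-6))/8 = -(-7 - 30)/8 = -⅛*(-37) = 37/8 ≈ 4.6250)
B(C, h) = 0 (B(C, h) = 0*(-3 + h²) = 0)
(-1139 + K(25, 46))*(-9912 + B(-150, r)) = (-1139 + (-69 + 46))*(-9912 + 0) = (-1139 - 23)*(-9912) = -1162*(-9912) = 11517744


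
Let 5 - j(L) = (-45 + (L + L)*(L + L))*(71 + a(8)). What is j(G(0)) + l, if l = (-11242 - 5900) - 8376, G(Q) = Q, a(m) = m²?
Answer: -19438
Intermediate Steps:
l = -25518 (l = -17142 - 8376 = -25518)
j(L) = 6080 - 540*L² (j(L) = 5 - (-45 + (L + L)*(L + L))*(71 + 8²) = 5 - (-45 + (2*L)*(2*L))*(71 + 64) = 5 - (-45 + 4*L²)*135 = 5 - (-6075 + 540*L²) = 5 + (6075 - 540*L²) = 6080 - 540*L²)
j(G(0)) + l = (6080 - 540*0²) - 25518 = (6080 - 540*0) - 25518 = (6080 + 0) - 25518 = 6080 - 25518 = -19438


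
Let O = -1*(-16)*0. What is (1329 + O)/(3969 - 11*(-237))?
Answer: 443/2192 ≈ 0.20210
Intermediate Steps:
O = 0 (O = 16*0 = 0)
(1329 + O)/(3969 - 11*(-237)) = (1329 + 0)/(3969 - 11*(-237)) = 1329/(3969 + 2607) = 1329/6576 = 1329*(1/6576) = 443/2192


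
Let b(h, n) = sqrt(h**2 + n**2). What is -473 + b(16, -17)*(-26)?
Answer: -473 - 26*sqrt(545) ≈ -1080.0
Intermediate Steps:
-473 + b(16, -17)*(-26) = -473 + sqrt(16**2 + (-17)**2)*(-26) = -473 + sqrt(256 + 289)*(-26) = -473 + sqrt(545)*(-26) = -473 - 26*sqrt(545)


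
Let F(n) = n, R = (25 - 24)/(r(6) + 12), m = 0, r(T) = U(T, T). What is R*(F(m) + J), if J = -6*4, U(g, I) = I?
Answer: -4/3 ≈ -1.3333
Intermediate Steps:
r(T) = T
R = 1/18 (R = (25 - 24)/(6 + 12) = 1/18 ≈ 0.055556)
J = -24
R*(F(m) + J) = (0 - 24)/18 = (1/18)*(-24) = -4/3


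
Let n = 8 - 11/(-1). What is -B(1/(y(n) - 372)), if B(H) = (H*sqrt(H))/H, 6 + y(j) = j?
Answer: -I*sqrt(359)/359 ≈ -0.052778*I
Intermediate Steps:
n = 19 (n = 8 - 11*(-1) = 8 - 1*(-11) = 8 + 11 = 19)
y(j) = -6 + j
B(H) = sqrt(H) (B(H) = H**(3/2)/H = sqrt(H))
-B(1/(y(n) - 372)) = -sqrt(1/((-6 + 19) - 372)) = -sqrt(1/(13 - 372)) = -sqrt(1/(-359)) = -sqrt(-1/359) = -I*sqrt(359)/359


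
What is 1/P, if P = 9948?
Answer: 1/9948 ≈ 0.00010052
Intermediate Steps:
1/P = 1/9948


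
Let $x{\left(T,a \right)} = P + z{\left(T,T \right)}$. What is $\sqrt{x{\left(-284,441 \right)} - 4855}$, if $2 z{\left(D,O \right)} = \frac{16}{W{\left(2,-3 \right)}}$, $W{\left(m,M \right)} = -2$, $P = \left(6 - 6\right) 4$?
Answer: $i \sqrt{4859} \approx 69.707 i$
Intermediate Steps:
$P = 0$ ($P = 0 \cdot 4 = 0$)
$z{\left(D,O \right)} = -4$ ($z{\left(D,O \right)} = \frac{16 \frac{1}{-2}}{2} = \frac{16 \left(- \frac{1}{2}\right)}{2} = \frac{1}{2} \left(-8\right) = -4$)
$x{\left(T,a \right)} = -4$ ($x{\left(T,a \right)} = 0 - 4 = -4$)
$\sqrt{x{\left(-284,441 \right)} - 4855} = \sqrt{-4 - 4855} = \sqrt{-4859} = i \sqrt{4859}$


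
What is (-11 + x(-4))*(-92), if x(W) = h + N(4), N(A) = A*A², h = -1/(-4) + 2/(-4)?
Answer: -4853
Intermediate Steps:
h = -¼ (h = -1*(-¼) + 2*(-¼) = ¼ - ½ = -¼ ≈ -0.25000)
N(A) = A³
x(W) = 255/4 (x(W) = -¼ + 4³ = -¼ + 64 = 255/4)
(-11 + x(-4))*(-92) = (-11 + 255/4)*(-92) = (211/4)*(-92) = -4853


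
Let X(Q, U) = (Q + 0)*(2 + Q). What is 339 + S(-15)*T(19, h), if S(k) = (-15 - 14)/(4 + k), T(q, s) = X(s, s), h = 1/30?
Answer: 3357869/9900 ≈ 339.18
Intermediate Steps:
X(Q, U) = Q*(2 + Q)
h = 1/30 ≈ 0.033333
T(q, s) = s*(2 + s)
S(k) = -29/(4 + k)
339 + S(-15)*T(19, h) = 339 + (-29/(4 - 15))*((2 + 1/30)/30) = 339 + (-29/(-11))*((1/30)*(61/30)) = 339 - 29*(-1/11)*(61/900) = 339 + (29/11)*(61/900) = 339 + 1769/9900 = 3357869/9900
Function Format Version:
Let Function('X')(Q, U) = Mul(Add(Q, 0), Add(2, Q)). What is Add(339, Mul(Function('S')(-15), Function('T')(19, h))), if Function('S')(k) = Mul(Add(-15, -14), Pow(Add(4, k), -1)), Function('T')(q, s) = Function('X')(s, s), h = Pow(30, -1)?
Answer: Rational(3357869, 9900) ≈ 339.18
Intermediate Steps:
Function('X')(Q, U) = Mul(Q, Add(2, Q))
h = Rational(1, 30) ≈ 0.033333
Function('T')(q, s) = Mul(s, Add(2, s))
Function('S')(k) = Mul(-29, Pow(Add(4, k), -1))
Add(339, Mul(Function('S')(-15), Function('T')(19, h))) = Add(339, Mul(Mul(-29, Pow(Add(4, -15), -1)), Mul(Rational(1, 30), Add(2, Rational(1, 30))))) = Add(339, Mul(Mul(-29, Pow(-11, -1)), Mul(Rational(1, 30), Rational(61, 30)))) = Add(339, Mul(Mul(-29, Rational(-1, 11)), Rational(61, 900))) = Add(339, Mul(Rational(29, 11), Rational(61, 900))) = Add(339, Rational(1769, 9900)) = Rational(3357869, 9900)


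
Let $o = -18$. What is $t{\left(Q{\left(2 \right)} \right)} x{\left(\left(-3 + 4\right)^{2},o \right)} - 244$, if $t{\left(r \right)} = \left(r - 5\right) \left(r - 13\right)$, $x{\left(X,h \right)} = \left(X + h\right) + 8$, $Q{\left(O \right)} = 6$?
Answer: $-181$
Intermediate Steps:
$x{\left(X,h \right)} = 8 + X + h$
$t{\left(r \right)} = \left(-13 + r\right) \left(-5 + r\right)$ ($t{\left(r \right)} = \left(-5 + r\right) \left(-13 + r\right) = \left(-13 + r\right) \left(-5 + r\right)$)
$t{\left(Q{\left(2 \right)} \right)} x{\left(\left(-3 + 4\right)^{2},o \right)} - 244 = \left(65 + 6^{2} - 108\right) \left(8 + \left(-3 + 4\right)^{2} - 18\right) - 244 = \left(65 + 36 - 108\right) \left(8 + 1^{2} - 18\right) - 244 = - 7 \left(8 + 1 - 18\right) - 244 = \left(-7\right) \left(-9\right) - 244 = 63 - 244 = -181$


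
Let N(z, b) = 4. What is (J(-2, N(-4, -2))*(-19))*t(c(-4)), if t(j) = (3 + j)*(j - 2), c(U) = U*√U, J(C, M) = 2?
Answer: 2660 + 304*I ≈ 2660.0 + 304.0*I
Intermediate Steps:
c(U) = U^(3/2)
t(j) = (-2 + j)*(3 + j) (t(j) = (3 + j)*(-2 + j) = (-2 + j)*(3 + j))
(J(-2, N(-4, -2))*(-19))*t(c(-4)) = (2*(-19))*(-6 + (-4)^(3/2) + ((-4)^(3/2))²) = -38*(-6 - 8*I + (-8*I)²) = -38*(-6 - 8*I - 64) = -38*(-70 - 8*I) = 2660 + 304*I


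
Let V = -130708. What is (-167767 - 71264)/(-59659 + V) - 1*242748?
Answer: -46210969485/190367 ≈ -2.4275e+5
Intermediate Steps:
(-167767 - 71264)/(-59659 + V) - 1*242748 = (-167767 - 71264)/(-59659 - 130708) - 1*242748 = -239031/(-190367) - 242748 = -239031*(-1/190367) - 242748 = 239031/190367 - 242748 = -46210969485/190367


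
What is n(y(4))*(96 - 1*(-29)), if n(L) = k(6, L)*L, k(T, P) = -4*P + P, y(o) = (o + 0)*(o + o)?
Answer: -384000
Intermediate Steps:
y(o) = 2*o² (y(o) = o*(2*o) = 2*o²)
k(T, P) = -3*P
n(L) = -3*L² (n(L) = (-3*L)*L = -3*L²)
n(y(4))*(96 - 1*(-29)) = (-3*(2*4²)²)*(96 - 1*(-29)) = (-3*(2*16)²)*(96 + 29) = -3*32²*125 = -3*1024*125 = -3072*125 = -384000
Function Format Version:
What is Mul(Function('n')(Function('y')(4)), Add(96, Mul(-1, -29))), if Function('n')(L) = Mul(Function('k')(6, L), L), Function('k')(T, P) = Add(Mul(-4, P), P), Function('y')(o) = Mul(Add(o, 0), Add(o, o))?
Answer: -384000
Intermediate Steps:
Function('y')(o) = Mul(2, Pow(o, 2)) (Function('y')(o) = Mul(o, Mul(2, o)) = Mul(2, Pow(o, 2)))
Function('k')(T, P) = Mul(-3, P)
Function('n')(L) = Mul(-3, Pow(L, 2)) (Function('n')(L) = Mul(Mul(-3, L), L) = Mul(-3, Pow(L, 2)))
Mul(Function('n')(Function('y')(4)), Add(96, Mul(-1, -29))) = Mul(Mul(-3, Pow(Mul(2, Pow(4, 2)), 2)), Add(96, Mul(-1, -29))) = Mul(Mul(-3, Pow(Mul(2, 16), 2)), Add(96, 29)) = Mul(Mul(-3, Pow(32, 2)), 125) = Mul(Mul(-3, 1024), 125) = Mul(-3072, 125) = -384000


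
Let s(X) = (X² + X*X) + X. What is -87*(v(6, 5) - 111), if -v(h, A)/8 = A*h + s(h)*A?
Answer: 301977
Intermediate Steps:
s(X) = X + 2*X² (s(X) = (X² + X²) + X = 2*X² + X = X + 2*X²)
v(h, A) = -8*A*h - 8*A*h*(1 + 2*h) (v(h, A) = -8*(A*h + (h*(1 + 2*h))*A) = -8*(A*h + A*h*(1 + 2*h)) = -8*A*h - 8*A*h*(1 + 2*h))
-87*(v(6, 5) - 111) = -87*(-16*5*6*(1 + 6) - 111) = -87*(-16*5*6*7 - 111) = -87*(-3360 - 111) = -87*(-3471) = 301977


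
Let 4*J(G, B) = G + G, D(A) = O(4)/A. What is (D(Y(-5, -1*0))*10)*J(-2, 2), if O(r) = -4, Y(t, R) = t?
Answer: -8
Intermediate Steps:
D(A) = -4/A
J(G, B) = G/2 (J(G, B) = (G + G)/4 = (2*G)/4 = G/2)
(D(Y(-5, -1*0))*10)*J(-2, 2) = (-4/(-5)*10)*((½)*(-2)) = (-4*(-⅕)*10)*(-1) = ((⅘)*10)*(-1) = 8*(-1) = -8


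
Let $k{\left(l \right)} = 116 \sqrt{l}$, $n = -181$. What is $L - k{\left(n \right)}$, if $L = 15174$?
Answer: $15174 - 116 i \sqrt{181} \approx 15174.0 - 1560.6 i$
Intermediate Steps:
$L - k{\left(n \right)} = 15174 - 116 \sqrt{-181} = 15174 - 116 i \sqrt{181}$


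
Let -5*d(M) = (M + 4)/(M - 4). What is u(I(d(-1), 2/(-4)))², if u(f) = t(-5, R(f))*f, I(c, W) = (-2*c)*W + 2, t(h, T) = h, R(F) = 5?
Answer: 2809/25 ≈ 112.36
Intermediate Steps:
d(M) = -(4 + M)/(5*(-4 + M)) (d(M) = -(M + 4)/(5*(M - 4)) = -(4 + M)/(5*(-4 + M)))
I(c, W) = 2 - 2*W*c (I(c, W) = -2*W*c + 2 = 2 - 2*W*c)
u(f) = -5*f
u(I(d(-1), 2/(-4)))² = (-5*(2 - 2*2/(-4)*(-4 - 1*(-1))/(5*(-4 - 1))))² = (-5*(2 - 2*2*(-¼)*(⅕)*(-4 + 1)/(-5)))² = (-5*(2 - 2*(-½)*(⅕)*(-⅕)*(-3)))² = (-5*(2 - 2*(-½)*3/25))² = (-5*(2 + 3/25))² = (-5*53/25)² = (-53/5)² = 2809/25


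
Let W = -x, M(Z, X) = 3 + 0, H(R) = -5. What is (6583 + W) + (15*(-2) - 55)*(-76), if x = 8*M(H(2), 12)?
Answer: 13019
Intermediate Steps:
M(Z, X) = 3
x = 24 (x = 8*3 = 24)
W = -24 (W = -1*24 = -24)
(6583 + W) + (15*(-2) - 55)*(-76) = (6583 - 24) + (15*(-2) - 55)*(-76) = 6559 + (-30 - 55)*(-76) = 6559 - 85*(-76) = 6559 + 6460 = 13019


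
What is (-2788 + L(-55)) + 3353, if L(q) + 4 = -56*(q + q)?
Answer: 6721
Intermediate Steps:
L(q) = -4 - 112*q (L(q) = -4 - 56*(q + q) = -4 - 112*q)
(-2788 + L(-55)) + 3353 = (-2788 + (-4 - 112*(-55))) + 3353 = (-2788 + (-4 + 6160)) + 3353 = (-2788 + 6156) + 3353 = 3368 + 3353 = 6721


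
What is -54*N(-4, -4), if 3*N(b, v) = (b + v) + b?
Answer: 216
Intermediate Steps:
N(b, v) = v/3 + 2*b/3 (N(b, v) = ((b + v) + b)/3 = (v + 2*b)/3 = v/3 + 2*b/3)
-54*N(-4, -4) = -54*((⅓)*(-4) + (⅔)*(-4)) = -54*(-4/3 - 8/3) = -54*(-4) = 216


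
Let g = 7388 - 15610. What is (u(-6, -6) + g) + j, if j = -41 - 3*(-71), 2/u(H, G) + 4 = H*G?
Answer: -128799/16 ≈ -8049.9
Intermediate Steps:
g = -8222
u(H, G) = 2/(-4 + G*H) (u(H, G) = 2/(-4 + H*G) = 2/(-4 + G*H))
j = 172 (j = -41 + 213 = 172)
(u(-6, -6) + g) + j = (2/(-4 - 6*(-6)) - 8222) + 172 = (2/(-4 + 36) - 8222) + 172 = (2/32 - 8222) + 172 = (2*(1/32) - 8222) + 172 = (1/16 - 8222) + 172 = -131551/16 + 172 = -128799/16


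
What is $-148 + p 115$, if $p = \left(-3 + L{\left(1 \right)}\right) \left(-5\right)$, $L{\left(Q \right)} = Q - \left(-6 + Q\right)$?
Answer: $-1873$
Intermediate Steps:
$L{\left(Q \right)} = 6$
$p = -15$ ($p = \left(-3 + 6\right) \left(-5\right) = 3 \left(-5\right) = -15$)
$-148 + p 115 = -148 - 1725 = -1873$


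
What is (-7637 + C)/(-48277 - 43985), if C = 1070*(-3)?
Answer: 10847/92262 ≈ 0.11757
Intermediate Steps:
C = -3210
(-7637 + C)/(-48277 - 43985) = (-7637 - 3210)/(-48277 - 43985) = -10847/(-92262) = -10847*(-1/92262) = 10847/92262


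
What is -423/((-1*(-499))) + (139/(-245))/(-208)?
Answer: -21486719/25429040 ≈ -0.84497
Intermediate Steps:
-423/((-1*(-499))) + (139/(-245))/(-208) = -423/499 + (139*(-1/245))*(-1/208) = -423*1/499 - 139/245*(-1/208) = -423/499 + 139/50960 = -21486719/25429040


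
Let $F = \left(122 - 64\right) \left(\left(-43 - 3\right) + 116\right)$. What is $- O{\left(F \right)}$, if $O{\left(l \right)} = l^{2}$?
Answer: $-16483600$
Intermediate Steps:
$F = 4060$ ($F = 58 \left(\left(-43 - 3\right) + 116\right) = 58 \left(-46 + 116\right) = 58 \cdot 70 = 4060$)
$- O{\left(F \right)} = - 4060^{2} = \left(-1\right) 16483600 = -16483600$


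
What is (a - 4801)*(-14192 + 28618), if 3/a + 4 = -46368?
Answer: -1605844435675/23186 ≈ -6.9259e+7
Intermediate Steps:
a = -3/46372 (a = 3/(-4 - 46368) = 3/(-46372) = 3*(-1/46372) = -3/46372 ≈ -6.4694e-5)
(a - 4801)*(-14192 + 28618) = (-3/46372 - 4801)*(-14192 + 28618) = -222631975/46372*14426 = -1605844435675/23186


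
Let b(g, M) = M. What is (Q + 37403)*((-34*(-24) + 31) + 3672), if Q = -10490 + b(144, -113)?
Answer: 121109200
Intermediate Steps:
Q = -10603 (Q = -10490 - 113 = -10603)
(Q + 37403)*((-34*(-24) + 31) + 3672) = (-10603 + 37403)*((-34*(-24) + 31) + 3672) = 26800*((816 + 31) + 3672) = 26800*(847 + 3672) = 26800*4519 = 121109200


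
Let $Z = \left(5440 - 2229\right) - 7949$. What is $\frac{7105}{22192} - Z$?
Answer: $\frac{105152801}{22192} \approx 4738.3$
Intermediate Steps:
$Z = -4738$ ($Z = \left(5440 - 2229\right) - 7949 = 3211 - 7949 = -4738$)
$\frac{7105}{22192} - Z = \frac{7105}{22192} - -4738 = 7105 \cdot \frac{1}{22192} + 4738 = \frac{7105}{22192} + 4738 = \frac{105152801}{22192}$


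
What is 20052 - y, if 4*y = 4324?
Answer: 18971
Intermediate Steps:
y = 1081 (y = (1/4)*4324 = 1081)
20052 - y = 20052 - 1*1081 = 20052 - 1081 = 18971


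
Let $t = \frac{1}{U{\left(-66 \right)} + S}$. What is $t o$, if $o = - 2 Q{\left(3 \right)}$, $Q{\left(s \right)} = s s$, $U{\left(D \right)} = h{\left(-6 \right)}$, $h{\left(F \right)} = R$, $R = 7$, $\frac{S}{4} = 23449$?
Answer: $- \frac{18}{93803} \approx -0.00019189$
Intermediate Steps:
$S = 93796$ ($S = 4 \cdot 23449 = 93796$)
$h{\left(F \right)} = 7$
$U{\left(D \right)} = 7$
$Q{\left(s \right)} = s^{2}$
$t = \frac{1}{93803}$ ($t = \frac{1}{7 + 93796} = \frac{1}{93803} \approx 1.0661 \cdot 10^{-5}$)
$o = -18$ ($o = - 2 \cdot 3^{2} = \left(-2\right) 9 = -18$)
$t o = \frac{1}{93803} \left(-18\right) = - \frac{18}{93803}$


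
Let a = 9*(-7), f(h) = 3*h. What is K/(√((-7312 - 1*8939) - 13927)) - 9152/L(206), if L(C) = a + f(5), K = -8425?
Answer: 572/3 + 8425*I*√30178/30178 ≈ 190.67 + 48.498*I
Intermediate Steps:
a = -63
L(C) = -48 (L(C) = -63 + 3*5 = -63 + 15 = -48)
K/(√((-7312 - 1*8939) - 13927)) - 9152/L(206) = -8425/√((-7312 - 1*8939) - 13927) - 9152/(-48) = -8425/√((-7312 - 8939) - 13927) - 9152*(-1/48) = -8425/√(-16251 - 13927) + 572/3 = -8425*(-I*√30178/30178) + 572/3 = -(-8425)*I*√30178/30178 + 572/3 = 8425*I*√30178/30178 + 572/3 = 572/3 + 8425*I*√30178/30178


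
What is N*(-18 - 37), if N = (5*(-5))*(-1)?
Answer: -1375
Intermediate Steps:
N = 25 (N = -25*(-1) = 25)
N*(-18 - 37) = 25*(-18 - 37) = 25*(-55) = -1375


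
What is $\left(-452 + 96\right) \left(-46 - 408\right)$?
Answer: $161624$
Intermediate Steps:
$\left(-452 + 96\right) \left(-46 - 408\right) = \left(-356\right) \left(-454\right) = 161624$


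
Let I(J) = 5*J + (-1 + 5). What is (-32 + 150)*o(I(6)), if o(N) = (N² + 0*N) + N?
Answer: 140420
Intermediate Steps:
I(J) = 4 + 5*J (I(J) = 5*J + 4 = 4 + 5*J)
o(N) = N + N² (o(N) = (N² + 0) + N = N² + N = N + N²)
(-32 + 150)*o(I(6)) = (-32 + 150)*((4 + 5*6)*(1 + (4 + 5*6))) = 118*((4 + 30)*(1 + (4 + 30))) = 118*(34*(1 + 34)) = 118*(34*35) = 118*1190 = 140420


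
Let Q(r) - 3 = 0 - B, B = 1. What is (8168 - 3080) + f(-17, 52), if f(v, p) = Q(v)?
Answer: 5090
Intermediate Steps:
Q(r) = 2 (Q(r) = 3 + (0 - 1*1) = 3 + (0 - 1) = 3 - 1 = 2)
f(v, p) = 2
(8168 - 3080) + f(-17, 52) = (8168 - 3080) + 2 = 5088 + 2 = 5090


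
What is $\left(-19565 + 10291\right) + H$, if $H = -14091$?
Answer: $-23365$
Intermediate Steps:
$\left(-19565 + 10291\right) + H = \left(-19565 + 10291\right) - 14091 = -9274 - 14091 = -23365$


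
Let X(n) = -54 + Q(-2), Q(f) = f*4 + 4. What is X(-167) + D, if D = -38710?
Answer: -38768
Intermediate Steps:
Q(f) = 4 + 4*f (Q(f) = 4*f + 4 = 4 + 4*f)
X(n) = -58 (X(n) = -54 + (4 + 4*(-2)) = -54 + (4 - 8) = -54 - 4 = -58)
X(-167) + D = -58 - 38710 = -38768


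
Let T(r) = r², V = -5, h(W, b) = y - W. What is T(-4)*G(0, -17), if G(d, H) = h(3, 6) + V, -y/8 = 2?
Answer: -384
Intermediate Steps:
y = -16 (y = -8*2 = -16)
h(W, b) = -16 - W
G(d, H) = -24 (G(d, H) = (-16 - 1*3) - 5 = (-16 - 3) - 5 = -19 - 5 = -24)
T(-4)*G(0, -17) = (-4)²*(-24) = 16*(-24) = -384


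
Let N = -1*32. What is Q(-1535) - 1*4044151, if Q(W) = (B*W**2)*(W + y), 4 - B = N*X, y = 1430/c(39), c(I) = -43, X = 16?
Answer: -1906708438651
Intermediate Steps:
N = -32
y = -1430/43 (y = 1430/(-43) = 1430*(-1/43) = -1430/43 ≈ -33.256)
B = 516 (B = 4 - (-32)*16 = 4 - 1*(-512) = 4 + 512 = 516)
Q(W) = 516*W**2*(-1430/43 + W) (Q(W) = (516*W**2)*(W - 1430/43) = (516*W**2)*(-1430/43 + W) = 516*W**2*(-1430/43 + W))
Q(-1535) - 1*4044151 = (-1535)**2*(-17160 + 516*(-1535)) - 1*4044151 = 2356225*(-17160 - 792060) - 4044151 = 2356225*(-809220) - 4044151 = -1906704394500 - 4044151 = -1906708438651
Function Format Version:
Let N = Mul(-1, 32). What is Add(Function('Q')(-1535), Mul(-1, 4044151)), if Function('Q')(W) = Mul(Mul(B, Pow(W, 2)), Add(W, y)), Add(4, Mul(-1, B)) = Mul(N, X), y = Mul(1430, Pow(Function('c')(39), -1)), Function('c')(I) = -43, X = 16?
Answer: -1906708438651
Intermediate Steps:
N = -32
y = Rational(-1430, 43) (y = Mul(1430, Pow(-43, -1)) = Mul(1430, Rational(-1, 43)) = Rational(-1430, 43) ≈ -33.256)
B = 516 (B = Add(4, Mul(-1, Mul(-32, 16))) = Add(4, Mul(-1, -512)) = Add(4, 512) = 516)
Function('Q')(W) = Mul(516, Pow(W, 2), Add(Rational(-1430, 43), W)) (Function('Q')(W) = Mul(Mul(516, Pow(W, 2)), Add(W, Rational(-1430, 43))) = Mul(Mul(516, Pow(W, 2)), Add(Rational(-1430, 43), W)) = Mul(516, Pow(W, 2), Add(Rational(-1430, 43), W)))
Add(Function('Q')(-1535), Mul(-1, 4044151)) = Add(Mul(Pow(-1535, 2), Add(-17160, Mul(516, -1535))), Mul(-1, 4044151)) = Add(Mul(2356225, Add(-17160, -792060)), -4044151) = Add(Mul(2356225, -809220), -4044151) = Add(-1906704394500, -4044151) = -1906708438651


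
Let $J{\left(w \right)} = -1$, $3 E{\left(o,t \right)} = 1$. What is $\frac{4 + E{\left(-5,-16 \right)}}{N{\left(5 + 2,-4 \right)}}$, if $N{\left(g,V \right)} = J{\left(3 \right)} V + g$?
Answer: $\frac{13}{33} \approx 0.39394$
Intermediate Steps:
$E{\left(o,t \right)} = \frac{1}{3}$ ($E{\left(o,t \right)} = \frac{1}{3} \cdot 1 = \frac{1}{3}$)
$N{\left(g,V \right)} = g - V$ ($N{\left(g,V \right)} = - V + g = g - V$)
$\frac{4 + E{\left(-5,-16 \right)}}{N{\left(5 + 2,-4 \right)}} = \frac{4 + \frac{1}{3}}{\left(5 + 2\right) - -4} = \frac{13}{3 \left(7 + 4\right)} = \frac{13}{3 \cdot 11} = \frac{13}{3} \cdot \frac{1}{11} = \frac{13}{33}$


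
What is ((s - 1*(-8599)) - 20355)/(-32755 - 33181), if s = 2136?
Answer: 185/1268 ≈ 0.14590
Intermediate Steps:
((s - 1*(-8599)) - 20355)/(-32755 - 33181) = ((2136 - 1*(-8599)) - 20355)/(-32755 - 33181) = ((2136 + 8599) - 20355)/(-65936) = (10735 - 20355)*(-1/65936) = -9620*(-1/65936) = 185/1268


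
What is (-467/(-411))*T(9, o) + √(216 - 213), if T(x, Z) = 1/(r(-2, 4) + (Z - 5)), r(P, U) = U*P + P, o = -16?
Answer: -467/12741 + √3 ≈ 1.6954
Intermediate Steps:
r(P, U) = P + P*U (r(P, U) = P*U + P = P + P*U)
T(x, Z) = 1/(-15 + Z) (T(x, Z) = 1/(-2*(1 + 4) + (Z - 5)) = 1/(-2*5 + (-5 + Z)) = 1/(-10 + (-5 + Z)) = 1/(-15 + Z))
(-467/(-411))*T(9, o) + √(216 - 213) = (-467/(-411))/(-15 - 16) + √(216 - 213) = -467*(-1/411)/(-31) + √3 = (467/411)*(-1/31) + √3 = -467/12741 + √3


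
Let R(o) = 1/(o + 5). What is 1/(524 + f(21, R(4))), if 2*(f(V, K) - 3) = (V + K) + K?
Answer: 18/9677 ≈ 0.0018601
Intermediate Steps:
R(o) = 1/(5 + o)
f(V, K) = 3 + K + V/2 (f(V, K) = 3 + ((V + K) + K)/2 = 3 + ((K + V) + K)/2 = 3 + (V + 2*K)/2 = 3 + (K + V/2) = 3 + K + V/2)
1/(524 + f(21, R(4))) = 1/(524 + (3 + 1/(5 + 4) + (½)*21)) = 1/(524 + (3 + 1/9 + 21/2)) = 1/(524 + (3 + ⅑ + 21/2)) = 1/(524 + 245/18) = 1/(9677/18) = 18/9677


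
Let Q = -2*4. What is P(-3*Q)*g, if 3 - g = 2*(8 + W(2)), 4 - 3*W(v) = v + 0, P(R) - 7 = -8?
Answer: 43/3 ≈ 14.333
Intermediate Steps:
Q = -8
P(R) = -1 (P(R) = 7 - 8 = -1)
W(v) = 4/3 - v/3 (W(v) = 4/3 - (v + 0)/3 = 4/3 - v/3)
g = -43/3 (g = 3 - 2*(8 + (4/3 - ⅓*2)) = 3 - 2*(8 + (4/3 - ⅔)) = 3 - 2*(8 + ⅔) = 3 - 2*26/3 = 3 - 1*52/3 = 3 - 52/3 = -43/3 ≈ -14.333)
P(-3*Q)*g = -1*(-43/3) = 43/3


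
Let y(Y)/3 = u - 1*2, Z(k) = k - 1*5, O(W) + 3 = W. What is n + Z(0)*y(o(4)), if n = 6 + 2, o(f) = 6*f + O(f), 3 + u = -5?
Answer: 158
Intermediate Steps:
O(W) = -3 + W
u = -8 (u = -3 - 5 = -8)
o(f) = -3 + 7*f (o(f) = 6*f + (-3 + f) = -3 + 7*f)
n = 8
Z(k) = -5 + k (Z(k) = k - 5 = -5 + k)
y(Y) = -30 (y(Y) = 3*(-8 - 1*2) = 3*(-8 - 2) = 3*(-10) = -30)
n + Z(0)*y(o(4)) = 8 + (-5 + 0)*(-30) = 8 - 5*(-30) = 8 + 150 = 158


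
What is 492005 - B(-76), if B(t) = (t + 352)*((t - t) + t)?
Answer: 512981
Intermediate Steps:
B(t) = t*(352 + t) (B(t) = (352 + t)*(0 + t) = (352 + t)*t = t*(352 + t))
492005 - B(-76) = 492005 - (-76)*(352 - 76) = 492005 - (-76)*276 = 492005 - 1*(-20976) = 492005 + 20976 = 512981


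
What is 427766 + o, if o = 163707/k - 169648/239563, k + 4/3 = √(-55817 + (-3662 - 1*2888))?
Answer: 57521668699508098/134471263597 - 1473363*I*√62367/561319 ≈ 4.2776e+5 - 655.51*I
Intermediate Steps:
k = -4/3 + I*√62367 (k = -4/3 + √(-55817 + (-3662 - 1*2888)) = -4/3 + √(-55817 + (-3662 - 2888)) = -4/3 + √(-55817 - 6550) = -4/3 + √(-62367) = -4/3 + I*√62367 ≈ -1.3333 + 249.73*I)
o = -169648/239563 + 163707/(-4/3 + I*√62367) (o = 163707/(-4/3 + I*√62367) - 169648/239563 = -169648/239563 + 163707/(-4/3 + I*√62367) ≈ -4.2079 - 655.51*I)
427766 + o = 427766 + (-565844326204/134471263597 - 1473363*I*√62367/561319) = 57521668699508098/134471263597 - 1473363*I*√62367/561319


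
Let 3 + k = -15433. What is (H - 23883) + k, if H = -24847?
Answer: -64166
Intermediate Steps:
k = -15436 (k = -3 - 15433 = -15436)
(H - 23883) + k = (-24847 - 23883) - 15436 = -48730 - 15436 = -64166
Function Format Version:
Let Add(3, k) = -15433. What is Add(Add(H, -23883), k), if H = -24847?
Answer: -64166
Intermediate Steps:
k = -15436 (k = Add(-3, -15433) = -15436)
Add(Add(H, -23883), k) = Add(Add(-24847, -23883), -15436) = Add(-48730, -15436) = -64166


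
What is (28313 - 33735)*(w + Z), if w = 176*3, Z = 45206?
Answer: -247969748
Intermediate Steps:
w = 528
(28313 - 33735)*(w + Z) = (28313 - 33735)*(528 + 45206) = -5422*45734 = -247969748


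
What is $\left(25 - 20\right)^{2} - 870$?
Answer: $-845$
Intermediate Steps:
$\left(25 - 20\right)^{2} - 870 = 5^{2} - 870 = 25 - 870 = -845$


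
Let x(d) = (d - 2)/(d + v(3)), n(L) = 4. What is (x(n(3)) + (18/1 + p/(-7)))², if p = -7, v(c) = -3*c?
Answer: 8649/25 ≈ 345.96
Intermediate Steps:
x(d) = (-2 + d)/(-9 + d) (x(d) = (d - 2)/(d - 3*3) = (-2 + d)/(d - 9) = (-2 + d)/(-9 + d))
(x(n(3)) + (18/1 + p/(-7)))² = ((-2 + 4)/(-9 + 4) + (18/1 - 7/(-7)))² = (2/(-5) + (18*1 - 7*(-⅐)))² = (-⅕*2 + (18 + 1))² = (-⅖ + 19)² = (93/5)² = 8649/25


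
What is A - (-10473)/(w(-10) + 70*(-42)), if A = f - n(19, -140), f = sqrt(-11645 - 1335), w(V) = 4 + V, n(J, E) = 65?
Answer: -67321/982 + 2*I*sqrt(3245) ≈ -68.555 + 113.93*I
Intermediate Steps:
f = 2*I*sqrt(3245) (f = sqrt(-12980) = 2*I*sqrt(3245) ≈ 113.93*I)
A = -65 + 2*I*sqrt(3245) (A = 2*I*sqrt(3245) - 1*65 = 2*I*sqrt(3245) - 65 = -65 + 2*I*sqrt(3245) ≈ -65.0 + 113.93*I)
A - (-10473)/(w(-10) + 70*(-42)) = (-65 + 2*I*sqrt(3245)) - (-10473)/((4 - 10) + 70*(-42)) = (-65 + 2*I*sqrt(3245)) - (-10473)/(-6 - 2940) = (-65 + 2*I*sqrt(3245)) - (-10473)/(-2946) = (-65 + 2*I*sqrt(3245)) - (-10473)*(-1)/2946 = (-65 + 2*I*sqrt(3245)) - 1*3491/982 = (-65 + 2*I*sqrt(3245)) - 3491/982 = -67321/982 + 2*I*sqrt(3245)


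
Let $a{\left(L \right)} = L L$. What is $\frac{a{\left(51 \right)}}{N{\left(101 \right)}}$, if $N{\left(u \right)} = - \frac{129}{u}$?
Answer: $- \frac{87567}{43} \approx -2036.4$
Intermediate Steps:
$a{\left(L \right)} = L^{2}$
$\frac{a{\left(51 \right)}}{N{\left(101 \right)}} = \frac{51^{2}}{\left(-129\right) \frac{1}{101}} = \frac{2601}{\left(-129\right) \frac{1}{101}} = \frac{2601}{- \frac{129}{101}} = 2601 \left(- \frac{101}{129}\right) = - \frac{87567}{43}$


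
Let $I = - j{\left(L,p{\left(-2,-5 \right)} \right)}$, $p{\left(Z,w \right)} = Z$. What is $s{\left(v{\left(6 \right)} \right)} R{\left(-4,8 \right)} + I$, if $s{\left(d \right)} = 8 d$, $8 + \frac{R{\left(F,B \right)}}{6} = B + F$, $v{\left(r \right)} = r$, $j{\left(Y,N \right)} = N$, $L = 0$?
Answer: $-1150$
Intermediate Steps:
$R{\left(F,B \right)} = -48 + 6 B + 6 F$ ($R{\left(F,B \right)} = -48 + 6 \left(B + F\right) = -48 + \left(6 B + 6 F\right) = -48 + 6 B + 6 F$)
$I = 2$ ($I = \left(-1\right) \left(-2\right) = 2$)
$s{\left(v{\left(6 \right)} \right)} R{\left(-4,8 \right)} + I = 8 \cdot 6 \left(-48 + 6 \cdot 8 + 6 \left(-4\right)\right) + 2 = 48 \left(-48 + 48 - 24\right) + 2 = 48 \left(-24\right) + 2 = -1152 + 2 = -1150$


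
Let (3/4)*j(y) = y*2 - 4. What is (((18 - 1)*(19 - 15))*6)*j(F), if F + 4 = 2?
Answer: -4352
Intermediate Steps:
F = -2 (F = -4 + 2 = -2)
j(y) = -16/3 + 8*y/3 (j(y) = 4*(y*2 - 4)/3 = 4*(2*y - 4)/3 = 4*(-4 + 2*y)/3 = -16/3 + 8*y/3)
(((18 - 1)*(19 - 15))*6)*j(F) = (((18 - 1)*(19 - 15))*6)*(-16/3 + (8/3)*(-2)) = ((17*4)*6)*(-16/3 - 16/3) = (68*6)*(-32/3) = 408*(-32/3) = -4352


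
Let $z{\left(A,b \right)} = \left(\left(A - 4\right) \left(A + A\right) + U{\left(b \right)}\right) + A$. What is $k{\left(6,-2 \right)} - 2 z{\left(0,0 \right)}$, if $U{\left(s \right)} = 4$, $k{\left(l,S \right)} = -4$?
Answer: $-12$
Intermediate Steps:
$z{\left(A,b \right)} = 4 + A + 2 A \left(-4 + A\right)$ ($z{\left(A,b \right)} = \left(\left(A - 4\right) \left(A + A\right) + 4\right) + A = \left(\left(-4 + A\right) 2 A + 4\right) + A = \left(2 A \left(-4 + A\right) + 4\right) + A = \left(4 + 2 A \left(-4 + A\right)\right) + A = 4 + A + 2 A \left(-4 + A\right)$)
$k{\left(6,-2 \right)} - 2 z{\left(0,0 \right)} = -4 - 2 \left(4 - 0 + 2 \cdot 0^{2}\right) = -4 - 2 \left(4 + 0 + 2 \cdot 0\right) = -4 - 2 \left(4 + 0 + 0\right) = -4 - 8 = -12$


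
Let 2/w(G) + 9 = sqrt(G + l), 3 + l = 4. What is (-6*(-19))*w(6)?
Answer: -1026/37 - 114*sqrt(7)/37 ≈ -35.882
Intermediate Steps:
l = 1 (l = -3 + 4 = 1)
w(G) = 2/(-9 + sqrt(1 + G)) (w(G) = 2/(-9 + sqrt(G + 1)) = 2/(-9 + sqrt(1 + G)))
(-6*(-19))*w(6) = (-6*(-19))*(2/(-9 + sqrt(1 + 6))) = 114*(2/(-9 + sqrt(7))) = 228/(-9 + sqrt(7))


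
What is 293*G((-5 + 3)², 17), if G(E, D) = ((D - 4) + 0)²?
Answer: 49517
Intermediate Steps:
G(E, D) = (-4 + D)² (G(E, D) = ((-4 + D) + 0)² = (-4 + D)²)
293*G((-5 + 3)², 17) = 293*(-4 + 17)² = 293*13² = 293*169 = 49517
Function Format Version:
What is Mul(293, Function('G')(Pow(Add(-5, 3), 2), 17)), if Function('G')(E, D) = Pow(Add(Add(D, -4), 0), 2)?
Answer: 49517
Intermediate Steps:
Function('G')(E, D) = Pow(Add(-4, D), 2) (Function('G')(E, D) = Pow(Add(Add(-4, D), 0), 2) = Pow(Add(-4, D), 2))
Mul(293, Function('G')(Pow(Add(-5, 3), 2), 17)) = Mul(293, Pow(Add(-4, 17), 2)) = Mul(293, Pow(13, 2)) = Mul(293, 169) = 49517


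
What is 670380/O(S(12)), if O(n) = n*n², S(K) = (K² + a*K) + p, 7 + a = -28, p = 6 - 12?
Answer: -55865/1868814 ≈ -0.029893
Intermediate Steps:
p = -6
a = -35 (a = -7 - 28 = -35)
S(K) = -6 + K² - 35*K (S(K) = (K² - 35*K) - 6 = -6 + K² - 35*K)
O(n) = n³
670380/O(S(12)) = 670380/((-6 + 12² - 35*12)³) = 670380/((-6 + 144 - 420)³) = 670380/((-282)³) = 670380/(-22425768) = 670380*(-1/22425768) = -55865/1868814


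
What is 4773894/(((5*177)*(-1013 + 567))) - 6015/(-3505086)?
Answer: -929474158013/76860694170 ≈ -12.093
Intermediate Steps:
4773894/(((5*177)*(-1013 + 567))) - 6015/(-3505086) = 4773894/((885*(-446))) - 6015*(-1/3505086) = 4773894/(-394710) + 2005/1168362 = 4773894*(-1/394710) + 2005/1168362 = -795649/65785 + 2005/1168362 = -929474158013/76860694170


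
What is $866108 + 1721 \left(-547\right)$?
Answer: $-75279$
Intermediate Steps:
$866108 + 1721 \left(-547\right) = 866108 - 941387 = -75279$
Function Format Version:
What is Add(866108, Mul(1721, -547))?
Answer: -75279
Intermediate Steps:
Add(866108, Mul(1721, -547)) = Add(866108, -941387) = -75279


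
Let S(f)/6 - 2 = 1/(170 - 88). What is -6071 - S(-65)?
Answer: -249406/41 ≈ -6083.1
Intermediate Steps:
S(f) = 495/41 (S(f) = 12 + 6/(170 - 88) = 12 + 6/82 = 12 + 6*(1/82) = 12 + 3/41 = 495/41)
-6071 - S(-65) = -6071 - 1*495/41 = -6071 - 495/41 = -249406/41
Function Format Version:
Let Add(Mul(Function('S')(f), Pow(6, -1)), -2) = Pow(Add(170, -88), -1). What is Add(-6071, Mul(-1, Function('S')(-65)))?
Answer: Rational(-249406, 41) ≈ -6083.1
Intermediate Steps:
Function('S')(f) = Rational(495, 41) (Function('S')(f) = Add(12, Mul(6, Pow(Add(170, -88), -1))) = Add(12, Mul(6, Pow(82, -1))) = Add(12, Mul(6, Rational(1, 82))) = Add(12, Rational(3, 41)) = Rational(495, 41))
Add(-6071, Mul(-1, Function('S')(-65))) = Add(-6071, Mul(-1, Rational(495, 41))) = Add(-6071, Rational(-495, 41)) = Rational(-249406, 41)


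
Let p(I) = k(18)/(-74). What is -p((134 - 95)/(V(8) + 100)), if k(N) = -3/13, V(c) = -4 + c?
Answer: -3/962 ≈ -0.0031185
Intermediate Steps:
k(N) = -3/13 (k(N) = -3*1/13 = -3/13)
p(I) = 3/962 (p(I) = -3/13/(-74) = -3/13*(-1/74) = 3/962)
-p((134 - 95)/(V(8) + 100)) = -1*3/962 = -3/962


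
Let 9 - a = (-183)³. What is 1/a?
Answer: 1/6128496 ≈ 1.6317e-7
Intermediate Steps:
a = 6128496 (a = 9 - 1*(-183)³ = 9 - 1*(-6128487) = 9 + 6128487 = 6128496)
1/a = 1/6128496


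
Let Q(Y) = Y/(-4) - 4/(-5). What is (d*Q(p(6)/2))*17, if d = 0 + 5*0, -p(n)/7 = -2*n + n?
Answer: 0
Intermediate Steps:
p(n) = 7*n (p(n) = -7*(-2*n + n) = -(-7)*n = 7*n)
d = 0 (d = 0 + 0 = 0)
Q(Y) = 4/5 - Y/4 (Q(Y) = Y*(-1/4) - 4*(-1/5) = -Y/4 + 4/5 = 4/5 - Y/4)
(d*Q(p(6)/2))*17 = (0*(4/5 - 7*6/(4*2)))*17 = (0*(4/5 - 21/(2*2)))*17 = (0*(4/5 - 1/4*21))*17 = (0*(4/5 - 21/4))*17 = (0*(-89/20))*17 = 0*17 = 0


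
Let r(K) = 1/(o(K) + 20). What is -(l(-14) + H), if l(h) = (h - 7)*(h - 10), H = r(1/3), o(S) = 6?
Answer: -13105/26 ≈ -504.04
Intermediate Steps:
r(K) = 1/26 (r(K) = 1/(6 + 20) = 1/26)
H = 1/26 ≈ 0.038462
l(h) = (-10 + h)*(-7 + h) (l(h) = (-7 + h)*(-10 + h) = (-10 + h)*(-7 + h))
-(l(-14) + H) = -((70 + (-14)² - 17*(-14)) + 1/26) = -((70 + 196 + 238) + 1/26) = -(504 + 1/26) = -1*13105/26 = -13105/26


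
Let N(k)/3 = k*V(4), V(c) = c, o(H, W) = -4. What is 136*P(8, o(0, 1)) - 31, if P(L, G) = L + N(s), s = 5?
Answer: 9217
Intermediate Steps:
N(k) = 12*k (N(k) = 3*(k*4) = 3*(4*k) = 12*k)
P(L, G) = 60 + L (P(L, G) = L + 12*5 = L + 60 = 60 + L)
136*P(8, o(0, 1)) - 31 = 136*(60 + 8) - 31 = 136*68 - 31 = 9248 - 31 = 9217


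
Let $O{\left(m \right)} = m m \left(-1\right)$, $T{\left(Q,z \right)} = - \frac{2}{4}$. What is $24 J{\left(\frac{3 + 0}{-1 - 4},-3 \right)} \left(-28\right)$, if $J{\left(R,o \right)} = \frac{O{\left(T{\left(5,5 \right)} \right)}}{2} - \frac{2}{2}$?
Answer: $756$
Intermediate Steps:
$T{\left(Q,z \right)} = - \frac{1}{2}$ ($T{\left(Q,z \right)} = \left(-2\right) \frac{1}{4} = - \frac{1}{2}$)
$O{\left(m \right)} = - m^{2}$ ($O{\left(m \right)} = m^{2} \left(-1\right) = - m^{2}$)
$J{\left(R,o \right)} = - \frac{9}{8}$ ($J{\left(R,o \right)} = \frac{\left(-1\right) \left(- \frac{1}{2}\right)^{2}}{2} - \frac{2}{2} = \left(-1\right) \frac{1}{4} \cdot \frac{1}{2} - 1 = \left(- \frac{1}{4}\right) \frac{1}{2} - 1 = - \frac{1}{8} - 1 = - \frac{9}{8}$)
$24 J{\left(\frac{3 + 0}{-1 - 4},-3 \right)} \left(-28\right) = 24 \left(- \frac{9}{8}\right) \left(-28\right) = \left(-27\right) \left(-28\right) = 756$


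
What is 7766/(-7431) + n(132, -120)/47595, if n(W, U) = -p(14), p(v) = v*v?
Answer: -123693082/117892815 ≈ -1.0492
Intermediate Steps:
p(v) = v²
n(W, U) = -196 (n(W, U) = -1*14² = -1*196 = -196)
7766/(-7431) + n(132, -120)/47595 = 7766/(-7431) - 196/47595 = 7766*(-1/7431) - 196*1/47595 = -7766/7431 - 196/47595 = -123693082/117892815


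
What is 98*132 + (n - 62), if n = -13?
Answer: 12861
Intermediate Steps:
98*132 + (n - 62) = 98*132 + (-13 - 62) = 12936 - 75 = 12861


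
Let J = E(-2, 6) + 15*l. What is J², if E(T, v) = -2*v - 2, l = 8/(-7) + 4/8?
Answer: 109561/196 ≈ 558.98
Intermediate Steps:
l = -9/14 (l = 8*(-⅐) + 4*(⅛) = -8/7 + ½ = -9/14 ≈ -0.64286)
E(T, v) = -2 - 2*v
J = -331/14 (J = (-2 - 2*6) + 15*(-9/14) = (-2 - 12) - 135/14 = -14 - 135/14 = -331/14 ≈ -23.643)
J² = (-331/14)² = 109561/196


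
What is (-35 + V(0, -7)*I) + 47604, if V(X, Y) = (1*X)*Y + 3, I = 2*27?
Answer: 47731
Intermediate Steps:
I = 54
V(X, Y) = 3 + X*Y (V(X, Y) = X*Y + 3 = 3 + X*Y)
(-35 + V(0, -7)*I) + 47604 = (-35 + (3 + 0*(-7))*54) + 47604 = (-35 + (3 + 0)*54) + 47604 = (-35 + 3*54) + 47604 = (-35 + 162) + 47604 = 127 + 47604 = 47731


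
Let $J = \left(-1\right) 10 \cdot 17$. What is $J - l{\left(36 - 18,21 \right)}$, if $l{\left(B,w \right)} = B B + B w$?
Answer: $-872$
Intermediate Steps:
$l{\left(B,w \right)} = B^{2} + B w$
$J = -170$ ($J = \left(-10\right) 17 = -170$)
$J - l{\left(36 - 18,21 \right)} = -170 - \left(36 - 18\right) \left(\left(36 - 18\right) + 21\right) = -170 - 18 \left(18 + 21\right) = -170 - 18 \cdot 39 = -170 - 702 = -872$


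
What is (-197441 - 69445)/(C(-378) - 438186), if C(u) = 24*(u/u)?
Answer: 44481/73027 ≈ 0.60910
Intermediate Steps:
C(u) = 24 (C(u) = 24*1 = 24)
(-197441 - 69445)/(C(-378) - 438186) = (-197441 - 69445)/(24 - 438186) = -266886/(-438162) = -266886*(-1/438162) = 44481/73027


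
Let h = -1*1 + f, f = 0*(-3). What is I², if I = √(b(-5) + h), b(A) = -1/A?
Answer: -⅘ ≈ -0.80000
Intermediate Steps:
f = 0
h = -1 (h = -1*1 + 0 = -1 + 0 = -1)
I = 2*I*√5/5 (I = √(-1/(-5) - 1) = √(-1*(-⅕) - 1) = √(⅕ - 1) = √(-⅘) = 2*I*√5/5 ≈ 0.89443*I)
I² = (2*I*√5/5)² = -⅘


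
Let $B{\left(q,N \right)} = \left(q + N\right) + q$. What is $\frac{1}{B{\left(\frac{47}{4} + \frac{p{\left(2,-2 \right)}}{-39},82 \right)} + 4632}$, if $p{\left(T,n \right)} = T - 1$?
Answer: $\frac{78}{369521} \approx 0.00021108$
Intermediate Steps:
$p{\left(T,n \right)} = -1 + T$
$B{\left(q,N \right)} = N + 2 q$ ($B{\left(q,N \right)} = \left(N + q\right) + q = N + 2 q$)
$\frac{1}{B{\left(\frac{47}{4} + \frac{p{\left(2,-2 \right)}}{-39},82 \right)} + 4632} = \frac{1}{\left(82 + 2 \left(\frac{47}{4} + \frac{-1 + 2}{-39}\right)\right) + 4632} = \frac{1}{\left(82 + 2 \left(47 \cdot \frac{1}{4} + 1 \left(- \frac{1}{39}\right)\right)\right) + 4632} = \frac{1}{\left(82 + 2 \left(\frac{47}{4} - \frac{1}{39}\right)\right) + 4632} = \frac{1}{\left(82 + 2 \cdot \frac{1829}{156}\right) + 4632} = \frac{1}{\left(82 + \frac{1829}{78}\right) + 4632} = \frac{1}{\frac{8225}{78} + 4632} = \frac{1}{\frac{369521}{78}} = \frac{78}{369521}$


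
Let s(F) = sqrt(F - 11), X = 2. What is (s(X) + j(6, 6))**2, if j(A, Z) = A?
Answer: 27 + 36*I ≈ 27.0 + 36.0*I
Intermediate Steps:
s(F) = sqrt(-11 + F)
(s(X) + j(6, 6))**2 = (sqrt(-11 + 2) + 6)**2 = (sqrt(-9) + 6)**2 = (3*I + 6)**2 = (6 + 3*I)**2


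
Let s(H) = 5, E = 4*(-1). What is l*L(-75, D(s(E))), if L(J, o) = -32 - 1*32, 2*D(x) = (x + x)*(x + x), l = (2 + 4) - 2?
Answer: -256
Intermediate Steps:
E = -4
l = 4 (l = 6 - 2 = 4)
D(x) = 2*x² (D(x) = ((x + x)*(x + x))/2 = ((2*x)*(2*x))/2 = (4*x²)/2 = 2*x²)
L(J, o) = -64 (L(J, o) = -32 - 32 = -64)
l*L(-75, D(s(E))) = 4*(-64) = -256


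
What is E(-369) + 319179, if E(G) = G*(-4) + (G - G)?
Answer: 320655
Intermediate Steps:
E(G) = -4*G (E(G) = -4*G + 0 = -4*G)
E(-369) + 319179 = -4*(-369) + 319179 = 1476 + 319179 = 320655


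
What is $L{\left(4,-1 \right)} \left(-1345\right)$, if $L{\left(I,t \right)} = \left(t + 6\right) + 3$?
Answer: $-10760$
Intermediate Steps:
$L{\left(I,t \right)} = 9 + t$ ($L{\left(I,t \right)} = \left(6 + t\right) + 3 = 9 + t$)
$L{\left(4,-1 \right)} \left(-1345\right) = \left(9 - 1\right) \left(-1345\right) = 8 \left(-1345\right) = -10760$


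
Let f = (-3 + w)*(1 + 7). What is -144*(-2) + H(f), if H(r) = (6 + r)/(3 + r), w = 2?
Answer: 1442/5 ≈ 288.40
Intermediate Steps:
f = -8 (f = (-3 + 2)*(1 + 7) = -1*8 = -8)
H(r) = (6 + r)/(3 + r)
-144*(-2) + H(f) = -144*(-2) + (6 - 8)/(3 - 8) = 288 - 2/(-5) = 288 - ⅕*(-2) = 288 + ⅖ = 1442/5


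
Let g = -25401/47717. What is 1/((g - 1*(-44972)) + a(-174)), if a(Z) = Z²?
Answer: 47717/3590583415 ≈ 1.3289e-5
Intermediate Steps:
g = -25401/47717 (g = -25401*1/47717 = -25401/47717 ≈ -0.53233)
1/((g - 1*(-44972)) + a(-174)) = 1/((-25401/47717 - 1*(-44972)) + (-174)²) = 1/((-25401/47717 + 44972) + 30276) = 1/(2145903523/47717 + 30276) = 1/(3590583415/47717) = 47717/3590583415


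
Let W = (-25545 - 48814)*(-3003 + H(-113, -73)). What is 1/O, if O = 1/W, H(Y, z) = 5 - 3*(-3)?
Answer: 222259051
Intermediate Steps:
H(Y, z) = 14 (H(Y, z) = 5 + 9 = 14)
W = 222259051 (W = (-25545 - 48814)*(-3003 + 14) = -74359*(-2989) = 222259051)
O = 1/222259051 ≈ 4.4993e-9
1/O = 1/(1/222259051) = 222259051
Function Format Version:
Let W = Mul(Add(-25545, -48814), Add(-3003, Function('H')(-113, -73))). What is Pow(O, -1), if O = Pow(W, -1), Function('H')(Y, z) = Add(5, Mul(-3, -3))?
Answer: 222259051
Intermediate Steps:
Function('H')(Y, z) = 14 (Function('H')(Y, z) = Add(5, 9) = 14)
W = 222259051 (W = Mul(Add(-25545, -48814), Add(-3003, 14)) = Mul(-74359, -2989) = 222259051)
O = Rational(1, 222259051) (O = Pow(222259051, -1) = Rational(1, 222259051) ≈ 4.4993e-9)
Pow(O, -1) = Pow(Rational(1, 222259051), -1) = 222259051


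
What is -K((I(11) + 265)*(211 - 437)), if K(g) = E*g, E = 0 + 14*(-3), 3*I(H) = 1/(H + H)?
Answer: -27670762/11 ≈ -2.5155e+6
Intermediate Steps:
I(H) = 1/(6*H) (I(H) = 1/(3*(H + H)) = 1/(3*((2*H))) = (1/(2*H))/3 = 1/(6*H))
E = -42 (E = 0 - 42 = -42)
K(g) = -42*g
-K((I(11) + 265)*(211 - 437)) = -(-42)*((1/6)/11 + 265)*(211 - 437) = -(-42)*((1/6)*(1/11) + 265)*(-226) = -(-42)*(1/66 + 265)*(-226) = -(-42)*(17491/66)*(-226) = -(-42)*(-1976483)/33 = -1*27670762/11 = -27670762/11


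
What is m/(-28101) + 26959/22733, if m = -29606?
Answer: 1430608057/638820033 ≈ 2.2395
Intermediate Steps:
m/(-28101) + 26959/22733 = -29606/(-28101) + 26959/22733 = -29606*(-1/28101) + 26959*(1/22733) = 29606/28101 + 26959/22733 = 1430608057/638820033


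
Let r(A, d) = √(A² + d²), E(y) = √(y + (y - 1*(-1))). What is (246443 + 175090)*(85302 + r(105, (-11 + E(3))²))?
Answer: 35957607966 + 421533*√(30797 - 5632*√7) ≈ 3.6011e+10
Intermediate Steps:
E(y) = √(1 + 2*y) (E(y) = √(y + (y + 1)) = √(y + (1 + y)) = √(1 + 2*y))
(246443 + 175090)*(85302 + r(105, (-11 + E(3))²)) = (246443 + 175090)*(85302 + √(105² + ((-11 + √(1 + 2*3))²)²)) = 421533*(85302 + √(11025 + ((-11 + √(1 + 6))²)²)) = 421533*(85302 + √(11025 + ((-11 + √7)²)²)) = 421533*(85302 + √(11025 + (-11 + √7)⁴)) = 35957607966 + 421533*√(11025 + (-11 + √7)⁴)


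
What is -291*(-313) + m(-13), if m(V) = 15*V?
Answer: 90888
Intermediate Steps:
-291*(-313) + m(-13) = -291*(-313) + 15*(-13) = 91083 - 195 = 90888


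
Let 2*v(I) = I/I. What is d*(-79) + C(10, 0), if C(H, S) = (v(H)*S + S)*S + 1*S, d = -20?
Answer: 1580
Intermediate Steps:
v(I) = ½ (v(I) = (I/I)/2 = (½)*1 = ½)
C(H, S) = S + 3*S²/2 (C(H, S) = (S/2 + S)*S + 1*S = (3*S/2)*S + S = 3*S²/2 + S = S + 3*S²/2)
d*(-79) + C(10, 0) = -20*(-79) + (½)*0*(2 + 3*0) = 1580 + (½)*0*(2 + 0) = 1580 + (½)*0*2 = 1580 + 0 = 1580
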